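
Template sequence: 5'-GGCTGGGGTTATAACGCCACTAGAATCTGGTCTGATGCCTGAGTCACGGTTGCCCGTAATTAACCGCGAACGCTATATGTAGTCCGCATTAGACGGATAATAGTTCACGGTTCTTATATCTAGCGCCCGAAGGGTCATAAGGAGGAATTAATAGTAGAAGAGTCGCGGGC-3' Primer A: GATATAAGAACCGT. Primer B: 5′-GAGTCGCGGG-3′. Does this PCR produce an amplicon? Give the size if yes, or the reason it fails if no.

Primer A (GATATAAGAACCGT) has reverse complement ACGGTTCTTATATC, which matches the top strand at positions 107–120; primer A anneals to the top strand there with its 3' end pointing upstream toward position 107.
Primer B (GAGTCGCGGG) matches the top strand directly at positions 160–169; it anneals to the bottom strand with its 3' end pointing downstream toward position 169.
The 3' ends diverge (primer A extends toward position 1, primer B toward position 170), so the primers never converge on a shared product.

No product — the primers' 3' ends point away from each other.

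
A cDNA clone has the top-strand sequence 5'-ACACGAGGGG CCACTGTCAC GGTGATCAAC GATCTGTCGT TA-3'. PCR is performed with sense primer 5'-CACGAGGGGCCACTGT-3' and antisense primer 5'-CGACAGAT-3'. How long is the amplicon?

Forward primer CACGAGGGGCCACTGT is found on the top strand at positions 2–17.
The reverse primer's reverse complement is ATCTGTCG, which matches the template at positions 32–39.
Amplicon spans positions 2–39: 38 bp.

38 bp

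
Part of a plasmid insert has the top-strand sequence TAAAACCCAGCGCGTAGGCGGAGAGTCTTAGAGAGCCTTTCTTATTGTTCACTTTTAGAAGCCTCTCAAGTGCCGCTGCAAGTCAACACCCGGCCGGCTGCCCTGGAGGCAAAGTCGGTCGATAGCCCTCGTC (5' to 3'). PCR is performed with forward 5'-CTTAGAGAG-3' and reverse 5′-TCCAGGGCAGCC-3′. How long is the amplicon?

Scanning the template, CTTAGAGAG occurs at positions 27–35; this primer anneals to the bottom strand there with its 3' end pointing downstream.
Taking the reverse complement of TCCAGGGCAGCC gives GGCTGCCCTGGA, found at positions 96–107 on the template; the primer anneals here to the top strand with its 3' end pointing upstream.
Amplicon spans positions 27–107: 81 bp.

81 bp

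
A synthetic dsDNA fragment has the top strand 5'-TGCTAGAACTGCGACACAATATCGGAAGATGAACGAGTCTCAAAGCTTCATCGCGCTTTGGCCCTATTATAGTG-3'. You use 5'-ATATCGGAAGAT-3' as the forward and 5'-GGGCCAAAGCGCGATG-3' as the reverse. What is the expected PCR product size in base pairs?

Scanning the template, ATATCGGAAGAT occurs at positions 19–30; this primer anneals to the bottom strand there with its 3' end pointing downstream.
Reverse complement of the reverse primer: CATCGCGCTTTGGCCC. This occurs on the top strand at positions 49–64.
The product runs from position 19 to position 64, so its length is 64 − 19 + 1 = 46 bp.

46 bp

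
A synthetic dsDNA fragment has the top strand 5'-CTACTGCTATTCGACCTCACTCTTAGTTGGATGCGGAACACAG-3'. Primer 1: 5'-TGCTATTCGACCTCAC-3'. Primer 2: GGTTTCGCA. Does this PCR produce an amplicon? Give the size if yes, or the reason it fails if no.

Primer 2 (GGTTTCGCA) does not match the top strand, and its reverse complement TGCGAAACC does not match either.
With no annealing site for primer 2, no amplification occurs.

No product — primer 2 has no binding site in the template.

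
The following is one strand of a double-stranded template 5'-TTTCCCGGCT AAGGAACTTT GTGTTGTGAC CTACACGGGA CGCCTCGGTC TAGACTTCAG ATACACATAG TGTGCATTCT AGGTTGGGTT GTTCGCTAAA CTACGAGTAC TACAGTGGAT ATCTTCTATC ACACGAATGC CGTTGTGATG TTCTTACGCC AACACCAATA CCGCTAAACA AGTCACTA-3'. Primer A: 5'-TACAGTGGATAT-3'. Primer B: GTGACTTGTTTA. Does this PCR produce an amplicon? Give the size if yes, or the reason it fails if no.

Primer A (TACAGTGGATAT) matches the top strand at positions 111–122; it acts as a forward primer.
Primer B's reverse complement is TAAACAAGTCAC, matching the top strand at positions 175–186; it acts as a reverse primer.
The 3' ends face each other across positions 111–186, giving a 76 bp product.

Yes — a 76 bp product.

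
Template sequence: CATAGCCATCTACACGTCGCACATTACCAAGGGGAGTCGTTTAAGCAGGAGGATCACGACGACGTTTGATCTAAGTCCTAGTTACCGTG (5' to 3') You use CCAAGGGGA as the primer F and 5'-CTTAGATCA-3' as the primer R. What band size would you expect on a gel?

49 bp

Scanning the template, CCAAGGGGA occurs at positions 27–35; this primer anneals to the bottom strand there with its 3' end pointing downstream.
Taking the reverse complement of CTTAGATCA gives TGATCTAAG, found at positions 67–75 on the template; the primer anneals here to the top strand with its 3' end pointing upstream.
The product runs from position 27 to position 75, so its length is 75 − 27 + 1 = 49 bp.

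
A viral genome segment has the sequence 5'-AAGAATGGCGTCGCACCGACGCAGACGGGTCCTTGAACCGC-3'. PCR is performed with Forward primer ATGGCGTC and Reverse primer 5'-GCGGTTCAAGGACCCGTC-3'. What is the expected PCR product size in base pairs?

37 bp

Scanning the template, ATGGCGTC occurs at positions 5–12; this primer anneals to the bottom strand there with its 3' end pointing downstream.
Reverse complement of the reverse primer: GACGGGTCCTTGAACCGC. This occurs on the top strand at positions 24–41.
The product runs from position 5 to position 41, so its length is 41 − 5 + 1 = 37 bp.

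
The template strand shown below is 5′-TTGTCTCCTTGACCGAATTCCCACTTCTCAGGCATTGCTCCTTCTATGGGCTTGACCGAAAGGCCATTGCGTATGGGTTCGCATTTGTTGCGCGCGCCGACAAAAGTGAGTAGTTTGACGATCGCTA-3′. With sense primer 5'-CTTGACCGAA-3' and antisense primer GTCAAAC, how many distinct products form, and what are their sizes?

Two products: 112 bp, 69 bp

The forward primer CTTGACCGAA matches the top strand at positions 8–17, 51–60.
The reverse primer's reverse complement is GTTTGAC, matching at positions 113–119.
Each forward site pairs with the reverse site to give a product ending at position 119: sizes 112, 69 bp.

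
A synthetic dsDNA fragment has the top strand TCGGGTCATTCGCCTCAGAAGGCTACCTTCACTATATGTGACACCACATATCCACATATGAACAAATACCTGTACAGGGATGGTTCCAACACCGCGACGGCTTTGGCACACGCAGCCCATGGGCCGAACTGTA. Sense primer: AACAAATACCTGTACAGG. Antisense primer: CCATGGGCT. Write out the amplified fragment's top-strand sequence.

Forward primer AACAAATACCTGTACAGG is found on the top strand at positions 61–78.
Reverse complement of the reverse primer: AGCCCATGG. This occurs on the top strand at positions 114–122.
The product is the template from position 61 through 122 (62 bp).

5'-AACAAATACCTGTACAGGGATGGTTCCAACACCGCGACGGCTTTGGCACACGCAGCCCATGG-3'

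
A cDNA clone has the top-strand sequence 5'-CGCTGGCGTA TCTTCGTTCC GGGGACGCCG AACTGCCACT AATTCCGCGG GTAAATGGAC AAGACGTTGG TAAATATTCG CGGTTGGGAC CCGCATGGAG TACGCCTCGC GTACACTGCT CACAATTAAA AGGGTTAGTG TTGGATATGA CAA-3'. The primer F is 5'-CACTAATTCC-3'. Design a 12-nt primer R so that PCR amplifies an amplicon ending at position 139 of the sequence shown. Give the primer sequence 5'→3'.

The forward primer binds at positions 37–46; the product's 3' end on the top strand is position 139.
The reverse primer anneals to the top strand over positions 128–139, i.e. to AAAAGGGTTAGT.
Its sequence written 5'→3' is the reverse complement: ACTAACCCTTTT.

5'-ACTAACCCTTTT-3'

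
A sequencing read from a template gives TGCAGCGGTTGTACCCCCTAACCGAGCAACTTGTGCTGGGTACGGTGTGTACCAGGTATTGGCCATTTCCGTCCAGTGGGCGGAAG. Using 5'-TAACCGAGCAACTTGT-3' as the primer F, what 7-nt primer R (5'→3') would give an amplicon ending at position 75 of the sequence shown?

5'-TGGACGG-3'

The forward primer binds at positions 19–34; the product's 3' end on the top strand is position 75.
The reverse primer anneals to the top strand over positions 69–75, i.e. to CCGTCCA.
Its sequence written 5'→3' is the reverse complement: TGGACGG.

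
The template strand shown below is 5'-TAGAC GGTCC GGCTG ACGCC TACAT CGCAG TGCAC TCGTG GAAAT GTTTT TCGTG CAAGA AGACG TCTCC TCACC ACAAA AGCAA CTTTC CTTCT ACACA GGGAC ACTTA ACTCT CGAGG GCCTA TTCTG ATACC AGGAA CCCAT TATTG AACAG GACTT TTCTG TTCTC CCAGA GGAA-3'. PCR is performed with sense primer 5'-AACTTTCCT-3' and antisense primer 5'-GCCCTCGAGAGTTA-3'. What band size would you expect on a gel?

39 bp

The forward primer matches the template at positions 84–92.
The reverse primer's reverse complement is TAACTCTCGAGGGC, which matches the template at positions 109–122.
The product runs from position 84 to position 122, so its length is 122 − 84 + 1 = 39 bp.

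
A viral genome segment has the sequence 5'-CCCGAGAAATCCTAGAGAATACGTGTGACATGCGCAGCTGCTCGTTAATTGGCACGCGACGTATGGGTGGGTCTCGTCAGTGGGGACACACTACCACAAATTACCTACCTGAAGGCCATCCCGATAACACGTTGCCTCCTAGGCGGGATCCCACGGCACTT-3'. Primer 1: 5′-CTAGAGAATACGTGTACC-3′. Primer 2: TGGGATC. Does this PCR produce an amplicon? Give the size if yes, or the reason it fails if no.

Primer 1 (CTAGAGAATACGTGTACC) does not match the top strand, and its reverse complement GGTACACGTATTCTCTAG does not match either.
With no annealing site for primer 1, no amplification occurs.

No product — primer 1 has no binding site in the template.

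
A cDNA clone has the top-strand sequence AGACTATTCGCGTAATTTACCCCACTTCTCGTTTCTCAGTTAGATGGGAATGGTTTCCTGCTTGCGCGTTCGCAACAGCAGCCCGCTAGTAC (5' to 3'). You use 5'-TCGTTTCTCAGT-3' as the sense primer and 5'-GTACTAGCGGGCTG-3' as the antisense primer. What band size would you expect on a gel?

Scanning the template, TCGTTTCTCAGT occurs at positions 29–40; this primer anneals to the bottom strand there with its 3' end pointing downstream.
Taking the reverse complement of GTACTAGCGGGCTG gives CAGCCCGCTAGTAC, found at positions 79–92 on the template; the primer anneals here to the top strand with its 3' end pointing upstream.
The product runs from position 29 to position 92, so its length is 92 − 29 + 1 = 64 bp.

64 bp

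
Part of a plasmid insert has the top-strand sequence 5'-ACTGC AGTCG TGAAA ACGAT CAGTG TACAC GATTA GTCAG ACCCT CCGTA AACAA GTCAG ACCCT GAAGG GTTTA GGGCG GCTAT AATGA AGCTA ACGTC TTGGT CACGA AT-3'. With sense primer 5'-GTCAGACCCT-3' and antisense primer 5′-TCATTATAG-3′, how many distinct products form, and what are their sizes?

Two products: 55 bp, 35 bp

The forward primer GTCAGACCCT matches the top strand at positions 36–45, 56–65.
The reverse primer's reverse complement is CTATAATGA, matching at positions 82–90.
Each forward site pairs with the reverse site to give a product ending at position 90: sizes 55, 35 bp.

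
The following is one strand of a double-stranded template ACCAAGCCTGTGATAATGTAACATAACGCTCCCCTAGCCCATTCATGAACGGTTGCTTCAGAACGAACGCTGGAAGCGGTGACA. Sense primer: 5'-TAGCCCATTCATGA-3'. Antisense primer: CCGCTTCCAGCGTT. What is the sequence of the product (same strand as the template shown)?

5'-TAGCCCATTCATGAACGGTTGCTTCAGAACGAACGCTGGAAGCGG-3'

Scanning the template, TAGCCCATTCATGA occurs at positions 35–48; this primer anneals to the bottom strand there with its 3' end pointing downstream.
Reverse complement of the reverse primer: AACGCTGGAAGCGG. This occurs on the top strand at positions 66–79.
The product is the template from position 35 through 79 (45 bp).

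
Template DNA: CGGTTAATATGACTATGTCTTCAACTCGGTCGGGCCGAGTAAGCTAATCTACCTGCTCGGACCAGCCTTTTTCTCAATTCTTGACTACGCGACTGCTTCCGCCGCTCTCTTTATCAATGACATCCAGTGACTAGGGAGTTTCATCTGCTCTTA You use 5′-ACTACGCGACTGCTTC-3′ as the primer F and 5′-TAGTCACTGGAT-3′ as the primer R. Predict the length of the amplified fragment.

50 bp

Scanning the template, ACTACGCGACTGCTTC occurs at positions 84–99; this primer anneals to the bottom strand there with its 3' end pointing downstream.
Reverse complement of the reverse primer: ATCCAGTGACTA. This occurs on the top strand at positions 122–133.
The product runs from position 84 to position 133, so its length is 133 − 84 + 1 = 50 bp.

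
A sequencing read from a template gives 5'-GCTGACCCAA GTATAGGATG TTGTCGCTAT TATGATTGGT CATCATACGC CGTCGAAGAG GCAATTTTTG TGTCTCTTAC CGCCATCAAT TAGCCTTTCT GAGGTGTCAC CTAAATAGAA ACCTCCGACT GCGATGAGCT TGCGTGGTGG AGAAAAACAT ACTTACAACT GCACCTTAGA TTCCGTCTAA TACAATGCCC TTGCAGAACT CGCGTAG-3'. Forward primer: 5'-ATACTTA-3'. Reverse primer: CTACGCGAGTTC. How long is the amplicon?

Forward primer ATACTTA is found on the top strand at positions 159–165.
Taking the reverse complement of CTACGCGAGTTC gives GAACTCGCGTAG, found at positions 206–217 on the template; the primer anneals here to the top strand with its 3' end pointing upstream.
Amplicon spans positions 159–217: 59 bp.

59 bp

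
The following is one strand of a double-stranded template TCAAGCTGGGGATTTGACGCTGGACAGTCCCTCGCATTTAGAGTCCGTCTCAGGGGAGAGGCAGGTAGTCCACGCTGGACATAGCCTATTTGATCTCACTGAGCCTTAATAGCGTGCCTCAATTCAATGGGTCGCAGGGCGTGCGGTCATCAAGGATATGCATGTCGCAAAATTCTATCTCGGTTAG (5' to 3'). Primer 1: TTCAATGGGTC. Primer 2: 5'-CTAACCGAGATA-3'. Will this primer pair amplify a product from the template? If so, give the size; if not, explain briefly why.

Primer 1 (TTCAATGGGTC) matches the top strand at positions 123–133; it acts as a forward primer.
Primer 2's reverse complement is TATCTCGGTTAG, matching the top strand at positions 176–187; it acts as a reverse primer.
The 3' ends face each other across positions 123–187, giving a 65 bp product.

Yes — a 65 bp product.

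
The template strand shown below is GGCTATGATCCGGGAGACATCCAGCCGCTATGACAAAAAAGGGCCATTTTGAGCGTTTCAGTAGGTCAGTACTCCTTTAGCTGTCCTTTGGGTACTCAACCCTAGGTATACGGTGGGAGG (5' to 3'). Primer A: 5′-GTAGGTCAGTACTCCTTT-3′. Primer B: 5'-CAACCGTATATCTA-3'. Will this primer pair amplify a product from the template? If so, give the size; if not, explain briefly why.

No product — primer B has no binding site in the template.

Primer B (CAACCGTATATCTA) does not match the top strand, and its reverse complement TAGATATACGGTTG does not match either.
With no annealing site for primer B, no amplification occurs.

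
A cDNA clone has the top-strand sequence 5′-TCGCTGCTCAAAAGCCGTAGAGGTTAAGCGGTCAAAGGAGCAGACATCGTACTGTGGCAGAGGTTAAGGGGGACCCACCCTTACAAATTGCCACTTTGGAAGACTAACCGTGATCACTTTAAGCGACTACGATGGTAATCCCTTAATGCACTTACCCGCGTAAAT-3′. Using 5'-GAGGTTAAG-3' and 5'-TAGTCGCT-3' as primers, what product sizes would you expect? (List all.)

110 bp, 70 bp

The forward primer GAGGTTAAG matches the top strand at positions 20–28, 60–68.
The reverse primer's reverse complement is AGCGACTA, matching at positions 122–129.
Each forward site pairs with the reverse site to give a product ending at position 129: sizes 110, 70 bp.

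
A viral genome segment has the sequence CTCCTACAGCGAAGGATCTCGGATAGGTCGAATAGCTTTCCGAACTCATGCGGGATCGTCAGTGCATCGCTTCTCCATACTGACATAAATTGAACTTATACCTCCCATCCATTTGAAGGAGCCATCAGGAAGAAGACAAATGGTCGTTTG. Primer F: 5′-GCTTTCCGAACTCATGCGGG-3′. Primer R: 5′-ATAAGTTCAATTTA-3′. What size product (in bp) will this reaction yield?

The forward primer matches the template at positions 35–54.
Reverse complement of the reverse primer: TAAATTGAACTTAT. This occurs on the top strand at positions 86–99.
The product runs from position 35 to position 99, so its length is 99 − 35 + 1 = 65 bp.

65 bp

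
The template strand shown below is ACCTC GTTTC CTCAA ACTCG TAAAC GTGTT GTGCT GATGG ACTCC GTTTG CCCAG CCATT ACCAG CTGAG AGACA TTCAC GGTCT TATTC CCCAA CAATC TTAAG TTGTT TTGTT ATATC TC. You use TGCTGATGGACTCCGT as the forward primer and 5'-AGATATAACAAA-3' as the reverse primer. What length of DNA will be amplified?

90 bp

The forward primer matches the template at positions 32–47.
Reverse complement of the reverse primer: TTTGTTATATCT. This occurs on the top strand at positions 110–121.
Amplicon spans positions 32–121: 90 bp.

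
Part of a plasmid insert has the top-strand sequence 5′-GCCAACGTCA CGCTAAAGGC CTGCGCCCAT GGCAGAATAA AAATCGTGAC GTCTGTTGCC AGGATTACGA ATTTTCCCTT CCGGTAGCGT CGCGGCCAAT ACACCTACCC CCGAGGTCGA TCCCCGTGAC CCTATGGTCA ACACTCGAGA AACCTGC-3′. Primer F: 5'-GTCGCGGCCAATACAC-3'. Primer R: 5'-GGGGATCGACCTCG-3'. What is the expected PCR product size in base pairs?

Forward primer GTCGCGGCCAATACAC is found on the top strand at positions 89–104.
Reverse complement of the reverse primer: CGAGGTCGATCCCC. This occurs on the top strand at positions 112–125.
The product runs from position 89 to position 125, so its length is 125 − 89 + 1 = 37 bp.

37 bp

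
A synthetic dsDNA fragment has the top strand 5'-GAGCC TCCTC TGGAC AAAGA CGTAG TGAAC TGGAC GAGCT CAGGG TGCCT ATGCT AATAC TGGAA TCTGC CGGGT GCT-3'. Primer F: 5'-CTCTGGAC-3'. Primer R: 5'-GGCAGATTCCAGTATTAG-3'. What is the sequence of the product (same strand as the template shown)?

5'-CTCTGGACAAAGACGTAGTGAACTGGACGAGCTCAGGGTGCCTATGCTAATACTGGAATCTGCC-3'

Scanning the template, CTCTGGAC occurs at positions 8–15; this primer anneals to the bottom strand there with its 3' end pointing downstream.
Taking the reverse complement of GGCAGATTCCAGTATTAG gives CTAATACTGGAATCTGCC, found at positions 54–71 on the template; the primer anneals here to the top strand with its 3' end pointing upstream.
The product is the template from position 8 through 71 (64 bp).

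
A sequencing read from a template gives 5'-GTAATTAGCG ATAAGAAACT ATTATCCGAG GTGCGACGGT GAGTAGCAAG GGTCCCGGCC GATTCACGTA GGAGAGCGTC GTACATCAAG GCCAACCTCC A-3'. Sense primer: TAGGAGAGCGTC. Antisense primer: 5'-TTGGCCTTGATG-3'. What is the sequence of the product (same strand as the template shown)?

The forward primer matches the template at positions 69–80.
The reverse primer's reverse complement is CATCAAGGCCAA, which matches the template at positions 84–95.
The product is the template from position 69 through 95 (27 bp).

5'-TAGGAGAGCGTCGTACATCAAGGCCAA-3'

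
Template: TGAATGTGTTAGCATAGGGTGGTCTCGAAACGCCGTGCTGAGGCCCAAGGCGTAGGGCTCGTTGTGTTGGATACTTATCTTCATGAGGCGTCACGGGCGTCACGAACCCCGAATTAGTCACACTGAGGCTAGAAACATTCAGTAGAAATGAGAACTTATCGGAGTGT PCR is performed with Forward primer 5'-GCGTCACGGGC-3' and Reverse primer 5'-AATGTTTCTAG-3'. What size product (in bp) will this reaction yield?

52 bp

The forward primer matches the template at positions 88–98.
Reverse complement of the reverse primer: CTAGAAACATT. This occurs on the top strand at positions 129–139.
Product length = (reverse-primer end) − (forward-primer start) + 1 = 139 − 88 + 1 = 52 bp.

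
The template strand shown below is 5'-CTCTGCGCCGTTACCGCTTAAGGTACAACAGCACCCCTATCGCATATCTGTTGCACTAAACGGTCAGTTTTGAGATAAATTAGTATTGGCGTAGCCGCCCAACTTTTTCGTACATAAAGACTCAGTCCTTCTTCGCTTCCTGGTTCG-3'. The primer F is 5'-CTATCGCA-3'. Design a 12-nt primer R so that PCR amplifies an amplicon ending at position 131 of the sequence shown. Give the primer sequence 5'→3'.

The forward primer binds at positions 37–44; the product's 3' end on the top strand is position 131.
The reverse primer anneals to the top strand over positions 120–131, i.e. to ACTCAGTCCTTC.
Its sequence written 5'→3' is the reverse complement: GAAGGACTGAGT.

5'-GAAGGACTGAGT-3'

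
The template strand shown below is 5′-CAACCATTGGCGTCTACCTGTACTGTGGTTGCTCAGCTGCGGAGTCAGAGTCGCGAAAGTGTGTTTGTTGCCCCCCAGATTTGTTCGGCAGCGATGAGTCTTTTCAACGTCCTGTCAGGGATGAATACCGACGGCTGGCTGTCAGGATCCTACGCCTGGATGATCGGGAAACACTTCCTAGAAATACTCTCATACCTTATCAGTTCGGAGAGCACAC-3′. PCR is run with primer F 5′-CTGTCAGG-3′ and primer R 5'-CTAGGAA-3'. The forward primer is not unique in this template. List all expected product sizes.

70 bp, 43 bp

The forward primer CTGTCAGG matches the top strand at positions 112–119, 139–146.
The reverse primer's reverse complement is TTCCTAG, matching at positions 175–181.
Each forward site pairs with the reverse site to give a product ending at position 181: sizes 70, 43 bp.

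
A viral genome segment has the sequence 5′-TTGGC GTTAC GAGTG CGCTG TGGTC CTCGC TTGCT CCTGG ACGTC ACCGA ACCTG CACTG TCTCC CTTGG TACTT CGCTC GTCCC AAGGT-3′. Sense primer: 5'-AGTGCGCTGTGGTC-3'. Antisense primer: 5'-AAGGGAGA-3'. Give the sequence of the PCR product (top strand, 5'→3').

5'-AGTGCGCTGTGGTCCTCGCTTGCTCCTGGACGTCACCGAACCTGCACTGTCTCCCTT-3'

Forward primer AGTGCGCTGTGGTC is found on the top strand at positions 12–25.
Reverse complement of the reverse primer: TCTCCCTT. This occurs on the top strand at positions 61–68.
The product is the template from position 12 through 68 (57 bp).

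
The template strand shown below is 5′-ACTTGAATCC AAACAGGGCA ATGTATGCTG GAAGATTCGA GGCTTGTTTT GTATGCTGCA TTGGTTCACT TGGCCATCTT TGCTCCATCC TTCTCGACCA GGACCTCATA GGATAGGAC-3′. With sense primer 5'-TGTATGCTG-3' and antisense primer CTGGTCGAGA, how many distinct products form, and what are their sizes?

Two products: 80 bp, 52 bp

The forward primer TGTATGCTG matches the top strand at positions 22–30, 50–58.
The reverse primer's reverse complement is TCTCGACCAG, matching at positions 92–101.
Each forward site pairs with the reverse site to give a product ending at position 101: sizes 80, 52 bp.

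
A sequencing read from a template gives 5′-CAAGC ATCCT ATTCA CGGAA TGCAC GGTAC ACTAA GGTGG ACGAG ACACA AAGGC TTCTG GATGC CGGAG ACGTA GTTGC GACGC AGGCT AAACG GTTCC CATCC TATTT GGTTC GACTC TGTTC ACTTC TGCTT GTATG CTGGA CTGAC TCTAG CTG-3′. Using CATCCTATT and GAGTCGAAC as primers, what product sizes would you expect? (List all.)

116 bp, 20 bp

The forward primer CATCCTATT matches the top strand at positions 5–13, 101–109.
The reverse primer's reverse complement is GTTCGACTC, matching at positions 112–120.
Each forward site pairs with the reverse site to give a product ending at position 120: sizes 116, 20 bp.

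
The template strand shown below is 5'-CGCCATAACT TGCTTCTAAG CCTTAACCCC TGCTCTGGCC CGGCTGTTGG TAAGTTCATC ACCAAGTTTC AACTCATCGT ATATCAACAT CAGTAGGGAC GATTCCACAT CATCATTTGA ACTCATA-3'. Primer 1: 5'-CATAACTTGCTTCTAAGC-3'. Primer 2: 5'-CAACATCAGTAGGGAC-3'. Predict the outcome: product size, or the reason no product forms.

Primer 1 (CATAACTTGCTTCTAAGC) matches the top strand at positions 4–21 (3' end points downstream).
Primer 2 (CAACATCAGTAGGGAC) also matches the top strand directly, at positions 85–100 — its reverse complement GTCCCTACTGATGTTG is not present.
Both primers anneal to the bottom strand with 3' ends pointing the same way, so neither can prime synthesis back toward the other.

No product — both primers anneal to the same strand and extend in the same direction.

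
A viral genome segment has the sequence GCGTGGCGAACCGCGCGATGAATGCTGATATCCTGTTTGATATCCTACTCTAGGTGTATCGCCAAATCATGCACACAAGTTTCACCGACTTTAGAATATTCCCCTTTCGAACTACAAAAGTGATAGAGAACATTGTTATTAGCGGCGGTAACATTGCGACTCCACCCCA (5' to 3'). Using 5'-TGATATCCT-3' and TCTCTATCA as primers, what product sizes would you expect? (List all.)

104 bp, 92 bp

The forward primer TGATATCCT matches the top strand at positions 26–34, 38–46.
The reverse primer's reverse complement is TGATAGAGA, matching at positions 121–129.
Each forward site pairs with the reverse site to give a product ending at position 129: sizes 104, 92 bp.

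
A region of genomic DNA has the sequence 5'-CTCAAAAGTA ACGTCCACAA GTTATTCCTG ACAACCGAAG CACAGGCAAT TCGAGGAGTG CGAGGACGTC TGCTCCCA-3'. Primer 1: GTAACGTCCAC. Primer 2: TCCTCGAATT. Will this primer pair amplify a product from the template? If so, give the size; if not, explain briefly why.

Primer 1 (GTAACGTCCAC) matches the top strand at positions 8–18; it acts as a forward primer.
Primer 2's reverse complement is AATTCGAGGA, matching the top strand at positions 48–57; it acts as a reverse primer.
The 3' ends face each other across positions 8–57, giving a 50 bp product.

Yes — a 50 bp product.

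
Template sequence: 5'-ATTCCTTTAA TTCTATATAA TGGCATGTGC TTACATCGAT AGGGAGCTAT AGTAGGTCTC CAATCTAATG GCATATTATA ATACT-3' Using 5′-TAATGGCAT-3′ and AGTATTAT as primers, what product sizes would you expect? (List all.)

68 bp, 20 bp

The forward primer TAATGGCAT matches the top strand at positions 18–26, 66–74.
The reverse primer's reverse complement is ATAATACT, matching at positions 78–85.
Each forward site pairs with the reverse site to give a product ending at position 85: sizes 68, 20 bp.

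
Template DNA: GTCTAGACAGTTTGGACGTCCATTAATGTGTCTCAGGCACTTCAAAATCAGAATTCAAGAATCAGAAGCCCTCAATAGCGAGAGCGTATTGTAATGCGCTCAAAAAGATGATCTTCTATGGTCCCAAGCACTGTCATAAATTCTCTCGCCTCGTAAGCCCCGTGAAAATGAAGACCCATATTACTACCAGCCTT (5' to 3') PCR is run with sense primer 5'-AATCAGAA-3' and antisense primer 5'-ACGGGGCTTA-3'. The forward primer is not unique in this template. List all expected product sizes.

The forward primer AATCAGAA matches the top strand at positions 46–53, 60–67.
The reverse primer's reverse complement is TAAGCCCCGT, matching at positions 154–163.
Each forward site pairs with the reverse site to give a product ending at position 163: sizes 118, 104 bp.

118 bp, 104 bp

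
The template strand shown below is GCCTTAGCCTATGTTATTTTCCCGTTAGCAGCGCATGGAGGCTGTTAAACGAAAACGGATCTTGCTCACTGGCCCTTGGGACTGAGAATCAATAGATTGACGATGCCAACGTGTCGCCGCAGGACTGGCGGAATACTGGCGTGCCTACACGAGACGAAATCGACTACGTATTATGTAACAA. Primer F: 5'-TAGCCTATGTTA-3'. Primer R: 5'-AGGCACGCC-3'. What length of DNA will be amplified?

142 bp

The forward primer matches the template at positions 5–16.
The reverse primer's reverse complement is GGCGTGCCT, which matches the template at positions 138–146.
Amplicon spans positions 5–146: 142 bp.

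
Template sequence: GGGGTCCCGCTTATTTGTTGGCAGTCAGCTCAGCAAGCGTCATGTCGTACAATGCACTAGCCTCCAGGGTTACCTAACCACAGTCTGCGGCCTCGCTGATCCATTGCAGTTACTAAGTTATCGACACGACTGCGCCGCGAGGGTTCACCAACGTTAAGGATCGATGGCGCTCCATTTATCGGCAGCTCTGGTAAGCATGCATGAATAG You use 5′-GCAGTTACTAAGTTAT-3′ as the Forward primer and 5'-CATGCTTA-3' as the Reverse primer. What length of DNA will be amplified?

94 bp

Forward primer GCAGTTACTAAGTTAT is found on the top strand at positions 106–121.
The reverse primer's reverse complement is TAAGCATG, which matches the template at positions 192–199.
Product length = (reverse-primer end) − (forward-primer start) + 1 = 199 − 106 + 1 = 94 bp.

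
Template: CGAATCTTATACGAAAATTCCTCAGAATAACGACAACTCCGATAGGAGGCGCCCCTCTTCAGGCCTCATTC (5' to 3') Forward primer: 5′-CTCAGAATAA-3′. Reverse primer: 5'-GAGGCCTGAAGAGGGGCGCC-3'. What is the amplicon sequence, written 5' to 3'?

The forward primer matches the template at positions 21–30.
The reverse primer's reverse complement is GGCGCCCCTCTTCAGGCCTC, which matches the template at positions 48–67.
The product is the template from position 21 through 67 (47 bp).

5'-CTCAGAATAACGACAACTCCGATAGGAGGCGCCCCTCTTCAGGCCTC-3'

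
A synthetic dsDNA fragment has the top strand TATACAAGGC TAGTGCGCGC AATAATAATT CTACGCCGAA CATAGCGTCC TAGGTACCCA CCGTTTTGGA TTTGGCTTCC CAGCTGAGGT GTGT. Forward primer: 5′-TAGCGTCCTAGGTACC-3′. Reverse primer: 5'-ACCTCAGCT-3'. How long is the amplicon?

Forward primer TAGCGTCCTAGGTACC is found on the top strand at positions 43–58.
The reverse primer's reverse complement is AGCTGAGGT, which matches the template at positions 82–90.
Product length = (reverse-primer end) − (forward-primer start) + 1 = 90 − 43 + 1 = 48 bp.

48 bp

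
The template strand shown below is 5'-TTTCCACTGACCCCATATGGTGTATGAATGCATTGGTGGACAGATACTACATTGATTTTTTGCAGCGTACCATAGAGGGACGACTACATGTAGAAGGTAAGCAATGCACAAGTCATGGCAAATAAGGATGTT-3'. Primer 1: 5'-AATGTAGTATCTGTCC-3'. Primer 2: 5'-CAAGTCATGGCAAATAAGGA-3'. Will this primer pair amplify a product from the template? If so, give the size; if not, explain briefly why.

No product — the primers' 3' ends point away from each other.

Primer 1 (AATGTAGTATCTGTCC) has reverse complement GGACAGATACTACATT, which matches the top strand at positions 38–53; primer 1 anneals to the top strand there with its 3' end pointing upstream toward position 38.
Primer 2 (CAAGTCATGGCAAATAAGGA) matches the top strand directly at positions 109–128; it anneals to the bottom strand with its 3' end pointing downstream toward position 128.
The 3' ends diverge (primer 1 extends toward position 1, primer 2 toward position 132), so the primers never converge on a shared product.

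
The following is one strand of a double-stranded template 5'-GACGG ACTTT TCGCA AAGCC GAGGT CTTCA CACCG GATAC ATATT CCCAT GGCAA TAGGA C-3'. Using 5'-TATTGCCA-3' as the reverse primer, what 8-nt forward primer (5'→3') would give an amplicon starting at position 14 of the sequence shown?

The reverse primer's reverse complement TGGCAATA matches the template at positions 50–57; the product starts at position 14.
The forward primer is identical to the top strand over positions 14–21: CAAAGCCG.

5'-CAAAGCCG-3'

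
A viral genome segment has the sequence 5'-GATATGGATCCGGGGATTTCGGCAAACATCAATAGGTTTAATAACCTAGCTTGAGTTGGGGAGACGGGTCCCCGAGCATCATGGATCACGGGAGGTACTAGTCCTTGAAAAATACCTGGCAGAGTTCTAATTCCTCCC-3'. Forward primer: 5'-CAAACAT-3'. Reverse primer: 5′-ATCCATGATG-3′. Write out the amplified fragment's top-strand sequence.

5'-CAAACATCAATAGGTTTAATAACCTAGCTTGAGTTGGGGAGACGGGTCCCCGAGCATCATGGAT-3'

Forward primer CAAACAT is found on the top strand at positions 23–29.
The reverse primer's reverse complement is CATCATGGAT, which matches the template at positions 77–86.
The product is the template from position 23 through 86 (64 bp).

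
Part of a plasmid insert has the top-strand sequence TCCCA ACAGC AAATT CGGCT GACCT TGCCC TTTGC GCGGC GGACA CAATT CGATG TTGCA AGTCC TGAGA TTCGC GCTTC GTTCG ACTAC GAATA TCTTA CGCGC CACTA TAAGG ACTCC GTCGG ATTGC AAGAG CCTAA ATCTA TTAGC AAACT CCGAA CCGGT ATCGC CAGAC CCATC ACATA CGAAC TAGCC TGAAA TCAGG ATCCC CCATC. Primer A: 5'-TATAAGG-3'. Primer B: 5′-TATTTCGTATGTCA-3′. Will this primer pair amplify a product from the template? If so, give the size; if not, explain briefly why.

No product — primer B has no binding site in the template.

Primer B (TATTTCGTATGTCA) does not match the top strand, and its reverse complement TGACATACGAAATA does not match either.
With no annealing site for primer B, no amplification occurs.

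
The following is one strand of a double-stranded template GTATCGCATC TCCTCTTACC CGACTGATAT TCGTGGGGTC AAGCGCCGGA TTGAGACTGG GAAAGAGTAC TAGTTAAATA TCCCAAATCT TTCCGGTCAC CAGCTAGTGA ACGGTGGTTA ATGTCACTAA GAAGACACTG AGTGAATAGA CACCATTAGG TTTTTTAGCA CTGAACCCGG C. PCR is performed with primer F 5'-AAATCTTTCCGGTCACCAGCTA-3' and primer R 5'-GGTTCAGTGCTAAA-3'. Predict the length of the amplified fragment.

The forward primer matches the template at positions 85–106.
The reverse primer's reverse complement is TTTAGCACTGAACC, which matches the template at positions 164–177.
Amplicon spans positions 85–177: 93 bp.

93 bp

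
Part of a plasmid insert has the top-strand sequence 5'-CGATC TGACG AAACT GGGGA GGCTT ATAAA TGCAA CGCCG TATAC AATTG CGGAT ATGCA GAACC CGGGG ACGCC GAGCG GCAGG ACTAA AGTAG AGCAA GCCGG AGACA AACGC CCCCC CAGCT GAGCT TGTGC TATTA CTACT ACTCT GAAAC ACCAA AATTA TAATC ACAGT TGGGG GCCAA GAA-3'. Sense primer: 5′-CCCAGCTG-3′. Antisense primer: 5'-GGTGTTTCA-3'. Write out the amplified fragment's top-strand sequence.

5'-CCCAGCTGAGCTTGTGCTATTACTACTACTCTGAAACACC-3'

The forward primer matches the template at positions 119–126.
The reverse primer's reverse complement is TGAAACACC, which matches the template at positions 150–158.
The product is the template from position 119 through 158 (40 bp).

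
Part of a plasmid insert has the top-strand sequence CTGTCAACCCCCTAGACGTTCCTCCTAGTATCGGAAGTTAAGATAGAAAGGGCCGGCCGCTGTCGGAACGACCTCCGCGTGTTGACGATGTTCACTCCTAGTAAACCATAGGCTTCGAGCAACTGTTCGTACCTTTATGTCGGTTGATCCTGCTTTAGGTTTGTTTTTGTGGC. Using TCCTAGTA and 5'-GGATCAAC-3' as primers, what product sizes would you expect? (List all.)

128 bp, 55 bp

The forward primer TCCTAGTA matches the top strand at positions 23–30, 96–103.
The reverse primer's reverse complement is GTTGATCC, matching at positions 143–150.
Each forward site pairs with the reverse site to give a product ending at position 150: sizes 128, 55 bp.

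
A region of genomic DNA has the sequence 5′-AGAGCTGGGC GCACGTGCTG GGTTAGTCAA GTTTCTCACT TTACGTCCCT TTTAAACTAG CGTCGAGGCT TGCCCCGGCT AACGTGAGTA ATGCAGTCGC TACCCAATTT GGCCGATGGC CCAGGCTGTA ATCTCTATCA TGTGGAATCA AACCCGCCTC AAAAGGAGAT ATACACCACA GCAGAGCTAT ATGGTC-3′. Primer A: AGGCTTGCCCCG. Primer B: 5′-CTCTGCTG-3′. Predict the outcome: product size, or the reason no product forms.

Primer A (AGGCTTGCCCCG) matches the top strand at positions 66–77; it acts as a forward primer.
Primer B's reverse complement is CAGCAGAG, matching the top strand at positions 179–186; it acts as a reverse primer.
The 3' ends face each other across positions 66–186, giving a 121 bp product.

Yes — a 121 bp product.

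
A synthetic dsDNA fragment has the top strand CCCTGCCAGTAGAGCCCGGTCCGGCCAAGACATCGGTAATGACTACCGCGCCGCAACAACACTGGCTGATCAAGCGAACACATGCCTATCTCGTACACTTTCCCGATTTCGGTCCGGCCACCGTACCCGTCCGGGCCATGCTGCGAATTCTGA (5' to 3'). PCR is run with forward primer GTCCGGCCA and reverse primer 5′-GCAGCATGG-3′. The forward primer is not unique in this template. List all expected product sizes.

126 bp, 33 bp

The forward primer GTCCGGCCA matches the top strand at positions 19–27, 112–120.
The reverse primer's reverse complement is CCATGCTGC, matching at positions 136–144.
Each forward site pairs with the reverse site to give a product ending at position 144: sizes 126, 33 bp.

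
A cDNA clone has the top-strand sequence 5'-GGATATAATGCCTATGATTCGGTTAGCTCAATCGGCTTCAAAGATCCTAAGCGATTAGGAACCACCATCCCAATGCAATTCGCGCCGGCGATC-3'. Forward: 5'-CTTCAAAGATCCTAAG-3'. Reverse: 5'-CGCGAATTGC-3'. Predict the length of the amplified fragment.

Forward primer CTTCAAAGATCCTAAG is found on the top strand at positions 36–51.
Taking the reverse complement of CGCGAATTGC gives GCAATTCGCG, found at positions 75–84 on the template; the primer anneals here to the top strand with its 3' end pointing upstream.
Amplicon spans positions 36–84: 49 bp.

49 bp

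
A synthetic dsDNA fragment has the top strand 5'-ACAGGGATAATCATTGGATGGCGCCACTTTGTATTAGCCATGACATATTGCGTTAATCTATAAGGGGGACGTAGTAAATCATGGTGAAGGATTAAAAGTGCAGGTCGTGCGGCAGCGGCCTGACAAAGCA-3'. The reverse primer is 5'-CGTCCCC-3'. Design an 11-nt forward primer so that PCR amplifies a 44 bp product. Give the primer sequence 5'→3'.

The reverse primer's reverse complement GGGGACG matches the template at positions 65–71, so the product ends at position 71.
A 44 bp product then starts at position 71 − 44 + 1 = 28.
The forward primer is identical to the top strand there: TTTGTATTAGC.

5'-TTTGTATTAGC-3'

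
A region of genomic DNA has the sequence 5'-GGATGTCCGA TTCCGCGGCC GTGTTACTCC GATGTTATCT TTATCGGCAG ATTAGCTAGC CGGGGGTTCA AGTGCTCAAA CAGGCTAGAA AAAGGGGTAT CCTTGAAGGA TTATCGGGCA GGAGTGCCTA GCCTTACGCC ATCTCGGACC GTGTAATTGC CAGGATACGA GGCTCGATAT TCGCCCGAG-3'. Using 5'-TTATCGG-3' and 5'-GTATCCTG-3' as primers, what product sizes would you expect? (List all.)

128 bp, 58 bp

The forward primer TTATCGG matches the top strand at positions 41–47, 111–117.
The reverse primer's reverse complement is CAGGATAC, matching at positions 161–168.
Each forward site pairs with the reverse site to give a product ending at position 168: sizes 128, 58 bp.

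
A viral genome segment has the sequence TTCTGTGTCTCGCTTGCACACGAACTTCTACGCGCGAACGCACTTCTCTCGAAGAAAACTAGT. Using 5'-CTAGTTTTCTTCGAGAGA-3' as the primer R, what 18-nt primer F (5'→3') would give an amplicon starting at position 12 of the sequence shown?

5'-GCTTGCACACGAACTTCT-3'

The reverse primer's reverse complement TCTCTCGAAGAAAACTAG matches the template at positions 45–62; the product starts at position 12.
The forward primer is identical to the top strand over positions 12–29: GCTTGCACACGAACTTCT.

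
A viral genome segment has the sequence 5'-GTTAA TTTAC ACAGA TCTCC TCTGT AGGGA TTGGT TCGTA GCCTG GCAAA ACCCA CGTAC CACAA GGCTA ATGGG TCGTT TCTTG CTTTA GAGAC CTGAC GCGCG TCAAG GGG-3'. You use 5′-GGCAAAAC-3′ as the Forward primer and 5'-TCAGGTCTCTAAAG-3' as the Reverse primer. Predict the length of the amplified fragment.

55 bp

Scanning the template, GGCAAAAC occurs at positions 45–52; this primer anneals to the bottom strand there with its 3' end pointing downstream.
Taking the reverse complement of TCAGGTCTCTAAAG gives CTTTAGAGACCTGA, found at positions 86–99 on the template; the primer anneals here to the top strand with its 3' end pointing upstream.
The product runs from position 45 to position 99, so its length is 99 − 45 + 1 = 55 bp.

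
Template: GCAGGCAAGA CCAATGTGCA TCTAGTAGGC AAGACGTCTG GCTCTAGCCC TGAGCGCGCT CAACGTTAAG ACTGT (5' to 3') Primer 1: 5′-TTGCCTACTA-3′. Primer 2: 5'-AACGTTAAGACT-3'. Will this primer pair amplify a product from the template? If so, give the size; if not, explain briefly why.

No product — the primers' 3' ends point away from each other.

Primer 1 (TTGCCTACTA) has reverse complement TAGTAGGCAA, which matches the top strand at positions 23–32; primer 1 anneals to the top strand there with its 3' end pointing upstream toward position 23.
Primer 2 (AACGTTAAGACT) matches the top strand directly at positions 62–73; it anneals to the bottom strand with its 3' end pointing downstream toward position 73.
The 3' ends diverge (primer 1 extends toward position 1, primer 2 toward position 75), so the primers never converge on a shared product.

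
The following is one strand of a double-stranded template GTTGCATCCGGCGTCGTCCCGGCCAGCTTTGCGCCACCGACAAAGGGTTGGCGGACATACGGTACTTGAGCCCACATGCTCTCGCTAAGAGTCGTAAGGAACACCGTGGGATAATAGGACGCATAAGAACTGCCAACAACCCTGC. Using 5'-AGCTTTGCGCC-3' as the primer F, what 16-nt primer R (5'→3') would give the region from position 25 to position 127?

5'-CTTATGCGTCCTATTA-3'

The product's 3' end on the top strand is position 127.
The reverse primer anneals to the top strand over positions 112–127, i.e. to TAATAGGACGCATAAG.
Its sequence written 5'→3' is the reverse complement: CTTATGCGTCCTATTA.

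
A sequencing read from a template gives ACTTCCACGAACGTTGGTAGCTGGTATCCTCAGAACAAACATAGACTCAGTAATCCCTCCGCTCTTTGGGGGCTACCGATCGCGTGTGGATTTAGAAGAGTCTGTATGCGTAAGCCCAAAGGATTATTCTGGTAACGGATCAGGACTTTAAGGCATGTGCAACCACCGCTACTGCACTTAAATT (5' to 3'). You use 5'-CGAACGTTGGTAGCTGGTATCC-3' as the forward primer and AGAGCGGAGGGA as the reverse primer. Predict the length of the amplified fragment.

Scanning the template, CGAACGTTGGTAGCTGGTATCC occurs at positions 8–29; this primer anneals to the bottom strand there with its 3' end pointing downstream.
Reverse complement of the reverse primer: TCCCTCCGCTCT. This occurs on the top strand at positions 54–65.
The product runs from position 8 to position 65, so its length is 65 − 8 + 1 = 58 bp.

58 bp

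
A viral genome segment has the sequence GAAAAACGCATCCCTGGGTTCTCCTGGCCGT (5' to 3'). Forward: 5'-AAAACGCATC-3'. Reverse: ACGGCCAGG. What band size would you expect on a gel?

29 bp

Scanning the template, AAAACGCATC occurs at positions 3–12; this primer anneals to the bottom strand there with its 3' end pointing downstream.
Taking the reverse complement of ACGGCCAGG gives CCTGGCCGT, found at positions 23–31 on the template; the primer anneals here to the top strand with its 3' end pointing upstream.
Product length = (reverse-primer end) − (forward-primer start) + 1 = 31 − 3 + 1 = 29 bp.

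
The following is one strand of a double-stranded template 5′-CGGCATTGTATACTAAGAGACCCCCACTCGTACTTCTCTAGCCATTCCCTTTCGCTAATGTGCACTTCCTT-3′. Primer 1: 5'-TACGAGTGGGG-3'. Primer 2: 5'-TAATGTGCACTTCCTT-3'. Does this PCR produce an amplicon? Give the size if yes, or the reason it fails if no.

Primer 1 (TACGAGTGGGG) has reverse complement CCCCACTCGTA, which matches the top strand at positions 22–32; primer 1 anneals to the top strand there with its 3' end pointing upstream toward position 22.
Primer 2 (TAATGTGCACTTCCTT) matches the top strand directly at positions 56–71; it anneals to the bottom strand with its 3' end pointing downstream toward position 71.
The 3' ends diverge (primer 1 extends toward position 1, primer 2 toward position 71), so the primers never converge on a shared product.

No product — the primers' 3' ends point away from each other.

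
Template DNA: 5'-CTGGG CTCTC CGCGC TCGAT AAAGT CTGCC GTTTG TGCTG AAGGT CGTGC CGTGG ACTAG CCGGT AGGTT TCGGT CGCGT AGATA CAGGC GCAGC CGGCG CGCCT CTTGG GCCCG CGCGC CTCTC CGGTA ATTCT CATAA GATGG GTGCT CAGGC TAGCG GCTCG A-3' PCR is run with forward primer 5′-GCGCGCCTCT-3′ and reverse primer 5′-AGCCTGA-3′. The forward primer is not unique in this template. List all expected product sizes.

59 bp, 42 bp

The forward primer GCGCGCCTCT matches the top strand at positions 98–107, 115–124.
The reverse primer's reverse complement is TCAGGCT, matching at positions 150–156.
Each forward site pairs with the reverse site to give a product ending at position 156: sizes 59, 42 bp.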